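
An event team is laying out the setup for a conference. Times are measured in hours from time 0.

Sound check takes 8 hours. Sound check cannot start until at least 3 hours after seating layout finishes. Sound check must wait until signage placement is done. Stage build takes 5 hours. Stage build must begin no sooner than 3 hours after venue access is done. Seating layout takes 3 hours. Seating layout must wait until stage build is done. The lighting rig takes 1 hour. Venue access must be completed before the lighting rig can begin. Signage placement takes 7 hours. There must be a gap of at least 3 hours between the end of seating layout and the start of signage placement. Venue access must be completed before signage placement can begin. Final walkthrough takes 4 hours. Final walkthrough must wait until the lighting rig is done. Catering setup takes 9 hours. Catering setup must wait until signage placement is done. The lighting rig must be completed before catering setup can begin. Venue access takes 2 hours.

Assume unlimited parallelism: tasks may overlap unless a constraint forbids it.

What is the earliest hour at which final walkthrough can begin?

Nothing blocks venue access, so it runs from hour 0 to hour 2.
After venue access (finishes hour 2), the lighting rig can start at hour 2 and finishes at hour 3.
Final walkthrough waits on the lighting rig (finishes hour 3), so the earliest it can start is hour 3.

3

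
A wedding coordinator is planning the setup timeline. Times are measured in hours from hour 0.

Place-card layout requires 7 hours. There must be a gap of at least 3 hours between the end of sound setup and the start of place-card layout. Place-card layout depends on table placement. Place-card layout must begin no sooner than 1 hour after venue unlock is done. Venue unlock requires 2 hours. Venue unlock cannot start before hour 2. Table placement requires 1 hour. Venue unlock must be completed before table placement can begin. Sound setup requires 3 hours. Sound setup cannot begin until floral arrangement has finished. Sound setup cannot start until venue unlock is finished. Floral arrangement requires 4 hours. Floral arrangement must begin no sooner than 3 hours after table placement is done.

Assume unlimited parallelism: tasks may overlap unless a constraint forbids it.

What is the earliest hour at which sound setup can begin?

Venue unlock waits on its own release at hour 2, so it starts at hour 2 and finishes at 2 + 2 = hour 4.
After venue unlock (finishes hour 4), table placement can start at hour 4 and finishes at hour 5.
After table placement (finishes hour 5, plus 3-hour gap → hour 8), floral arrangement can start at hour 8 and finishes at hour 12.
Sound setup waits on floral arrangement (finishes hour 12); venue unlock (finishes hour 4). The latest of these is hour 12, which is the earliest sound setup can start.

12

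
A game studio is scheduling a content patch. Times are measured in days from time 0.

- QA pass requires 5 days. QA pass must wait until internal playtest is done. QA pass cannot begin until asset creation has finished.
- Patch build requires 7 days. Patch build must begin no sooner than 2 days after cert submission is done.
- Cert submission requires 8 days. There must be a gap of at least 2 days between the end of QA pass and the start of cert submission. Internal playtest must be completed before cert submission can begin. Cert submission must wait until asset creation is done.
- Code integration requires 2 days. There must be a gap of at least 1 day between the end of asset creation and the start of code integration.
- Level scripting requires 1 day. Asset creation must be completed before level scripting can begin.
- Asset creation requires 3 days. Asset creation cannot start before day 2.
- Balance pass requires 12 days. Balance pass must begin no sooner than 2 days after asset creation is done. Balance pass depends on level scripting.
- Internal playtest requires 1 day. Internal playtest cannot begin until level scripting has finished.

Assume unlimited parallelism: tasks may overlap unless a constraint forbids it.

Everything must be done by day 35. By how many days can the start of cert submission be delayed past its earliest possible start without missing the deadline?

Asset creation cannot begin until its own release at day 2. It runs from day 2 to 2 + 3 = day 5.
Level scripting waits on asset creation (finishes day 5), so it starts at day 5 and finishes at 5 + 1 = day 6.
After level scripting (finishes day 6), internal playtest can start at day 6 and finishes at day 7.
QA pass cannot start until internal playtest (finishes day 7); asset creation (finishes day 5). The controlling bound is day 7, so QA pass finishes at 7 + 5 = day 12.
For cert submission: QA pass (finishes day 12, plus 2-day gap → day 14); internal playtest (finishes day 7); asset creation (finishes day 5). Taking the maximum gives a start of day 14, and it finishes at 14 + 8 = day 22.

Working backward from the deadline:
To finish by day 35, patch build (duration 7) must start no later than day 28.
Cert submission must finish before patch build (must start by day 28, minus 2-day gap → day 26). With an 8-day duration, cert submission must start by 26 − 8 = day 18.
So cert submission can start as early as day 14 and as late as day 18, giving 18 − 14 = 4 days of slack.

4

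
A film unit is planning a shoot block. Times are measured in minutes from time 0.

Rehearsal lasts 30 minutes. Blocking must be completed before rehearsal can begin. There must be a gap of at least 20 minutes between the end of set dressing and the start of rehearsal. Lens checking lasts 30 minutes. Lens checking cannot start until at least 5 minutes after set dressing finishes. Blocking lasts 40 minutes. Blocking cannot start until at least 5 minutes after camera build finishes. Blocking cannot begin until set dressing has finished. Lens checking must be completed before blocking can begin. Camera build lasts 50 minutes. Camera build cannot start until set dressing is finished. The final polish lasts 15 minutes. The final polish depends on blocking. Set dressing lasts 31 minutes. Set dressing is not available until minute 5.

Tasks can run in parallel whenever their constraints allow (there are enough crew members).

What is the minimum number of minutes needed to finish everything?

After its own release at minute 5, set dressing can start at minute 5 and finishes at minute 36.
After set dressing (finishes minute 36, plus 5-minute gap → minute 41), lens checking can start at minute 41 and finishes at minute 71.
Camera build cannot begin until set dressing (finishes minute 36). It runs from minute 36 to 36 + 50 = minute 86.
Blocking needs all of camera build (finishes minute 86, plus 5-minute gap → minute 91); set dressing (finishes minute 36); lens checking (finishes minute 71). That puts its earliest start at minute 91; it finishes at 91 + 40 = minute 131.
After blocking (finishes minute 131), the final polish can start at minute 131 and finishes at minute 146.
Rehearsal cannot start until blocking (finishes minute 131); set dressing (finishes minute 36, plus 20-minute gap → minute 56). The controlling bound is minute 131, so rehearsal finishes at 131 + 30 = minute 161.
All tasks are finished once the last one completes. Finish times: Set dressing at 36, Camera build at 86, Lens checking at 71, Blocking at 131, Rehearsal at 161, The final polish at 146. The latest is minute 161.

161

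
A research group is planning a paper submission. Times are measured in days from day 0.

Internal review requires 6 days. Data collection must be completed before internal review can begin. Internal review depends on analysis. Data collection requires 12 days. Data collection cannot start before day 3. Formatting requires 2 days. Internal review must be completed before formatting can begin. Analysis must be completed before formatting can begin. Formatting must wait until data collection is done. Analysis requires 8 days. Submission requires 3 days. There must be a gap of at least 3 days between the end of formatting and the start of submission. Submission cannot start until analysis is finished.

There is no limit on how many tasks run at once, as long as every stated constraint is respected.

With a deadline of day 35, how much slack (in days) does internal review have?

Analysis can start immediately at day 0; it finishes at day 8.
After its own release at day 3, data collection can start at day 3 and finishes at day 15.
For internal review: data collection (finishes day 15); analysis (finishes day 8). Taking the maximum gives a start of day 15, and it finishes at 15 + 6 = day 21.

Working backward from the deadline:
Nothing follows submission; the deadline of day 35 is its only limit. It must start by 35 − 3 = day 32.
Since submission (must start by day 32, minus 3-day gap → day 29) depends on it, formatting must finish by day 29. Backing off its 2-day duration gives a latest start of day 27.
Internal review feeds into formatting (must start by day 27); so internal review must finish by day 27 and therefore start by day 21.
So internal review can start as early as day 15 and as late as day 21, giving 21 − 15 = 6 days of slack.

6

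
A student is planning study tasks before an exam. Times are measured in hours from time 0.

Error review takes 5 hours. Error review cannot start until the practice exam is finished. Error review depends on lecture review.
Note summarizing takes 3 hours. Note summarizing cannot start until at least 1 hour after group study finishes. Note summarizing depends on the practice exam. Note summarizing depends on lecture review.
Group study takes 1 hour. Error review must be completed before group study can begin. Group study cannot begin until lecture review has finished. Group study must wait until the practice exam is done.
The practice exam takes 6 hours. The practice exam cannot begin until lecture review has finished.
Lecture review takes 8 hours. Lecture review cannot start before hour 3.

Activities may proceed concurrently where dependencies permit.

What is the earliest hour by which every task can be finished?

27

Lecture review waits on its own release at hour 3, so it starts at hour 3 and finishes at 3 + 8 = hour 11.
The practice exam cannot begin until lecture review (finishes hour 11). It runs from hour 11 to 11 + 6 = hour 17.
For error review: the practice exam (finishes hour 17); lecture review (finishes hour 11). Taking the maximum gives a start of hour 17, and it finishes at 17 + 5 = hour 22.
For group study: error review (finishes hour 22); lecture review (finishes hour 11); the practice exam (finishes hour 17). Taking the maximum gives a start of hour 22, and it finishes at 22 + 1 = hour 23.
Note summarizing has to wait for group study (finishes hour 23, plus 1-hour gap → hour 24); the practice exam (finishes hour 17); lecture review (finishes hour 11). The latest of these is hour 24, so note summarizing runs hour 24 to 24 + 3 = hour 27.
All tasks are finished once the last one completes. Finish times: Lecture review at 11, The practice exam at 17, Error review at 22, Group study at 23, Note summarizing at 27. The latest is hour 27.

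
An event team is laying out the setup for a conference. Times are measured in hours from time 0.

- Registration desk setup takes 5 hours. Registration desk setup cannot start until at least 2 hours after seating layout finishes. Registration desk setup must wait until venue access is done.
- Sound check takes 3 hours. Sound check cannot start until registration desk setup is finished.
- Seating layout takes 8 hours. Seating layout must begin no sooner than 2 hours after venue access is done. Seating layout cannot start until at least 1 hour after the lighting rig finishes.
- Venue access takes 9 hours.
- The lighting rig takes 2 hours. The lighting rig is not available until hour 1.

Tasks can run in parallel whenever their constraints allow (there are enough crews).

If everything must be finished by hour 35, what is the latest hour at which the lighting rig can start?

To finish by hour 35, sound check (duration 3) must start no later than hour 32.
Since sound check (must start by hour 32) depends on it, registration desk setup must finish by hour 32. Backing off its 5-hour duration gives a latest start of hour 27.
Seating layout must finish before registration desk setup (must start by hour 27, minus 2-hour gap → hour 25). With an 8-hour duration, seating layout must start by 25 − 8 = hour 17.
The lighting rig must finish before seating layout (must start by hour 17, minus 1-hour gap → hour 16). With a 2-hour duration, the lighting rig must start by 16 − 2 = hour 14.

14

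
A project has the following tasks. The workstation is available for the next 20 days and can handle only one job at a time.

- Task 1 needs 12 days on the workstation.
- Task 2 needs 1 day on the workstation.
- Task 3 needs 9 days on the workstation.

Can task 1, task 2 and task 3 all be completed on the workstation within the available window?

Running back to back, the jobs need 12 + 1 + 9 = 22 days on the workstation.
Since 22 > 20, they cannot all fit.

No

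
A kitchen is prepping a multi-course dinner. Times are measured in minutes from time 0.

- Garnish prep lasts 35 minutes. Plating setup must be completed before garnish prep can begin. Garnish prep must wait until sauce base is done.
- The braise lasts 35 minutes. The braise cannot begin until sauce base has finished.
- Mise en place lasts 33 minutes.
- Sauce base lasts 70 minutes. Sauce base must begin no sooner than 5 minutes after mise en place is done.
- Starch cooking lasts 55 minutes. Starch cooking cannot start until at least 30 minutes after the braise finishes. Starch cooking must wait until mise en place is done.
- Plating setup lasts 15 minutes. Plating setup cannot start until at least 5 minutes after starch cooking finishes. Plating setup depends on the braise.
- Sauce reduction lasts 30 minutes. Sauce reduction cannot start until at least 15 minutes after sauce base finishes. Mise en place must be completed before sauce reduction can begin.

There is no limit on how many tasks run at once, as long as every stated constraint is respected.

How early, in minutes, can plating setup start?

233

Mise en place can start immediately at minute 0; it finishes at minute 33.
After mise en place (finishes minute 33, plus 5-minute gap → minute 38), sauce base can start at minute 38 and finishes at minute 108.
The braise cannot begin until sauce base (finishes minute 108). It runs from minute 108 to 108 + 35 = minute 143.
Starch cooking needs all of the braise (finishes minute 143, plus 30-minute gap → minute 173); mise en place (finishes minute 33). That puts its earliest start at minute 173; it finishes at 173 + 55 = minute 228.
Plating setup waits on starch cooking (finishes minute 228, plus 5-minute gap → minute 233); the braise (finishes minute 143). The latest of these is minute 233, which is the earliest plating setup can start.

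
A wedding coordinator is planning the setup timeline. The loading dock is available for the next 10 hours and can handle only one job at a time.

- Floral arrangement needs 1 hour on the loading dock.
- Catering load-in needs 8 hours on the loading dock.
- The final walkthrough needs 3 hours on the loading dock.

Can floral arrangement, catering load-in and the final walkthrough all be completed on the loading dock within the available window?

Running back to back, the jobs need 1 + 8 + 3 = 12 hours on the loading dock.
Since 12 > 10, they cannot all fit.

No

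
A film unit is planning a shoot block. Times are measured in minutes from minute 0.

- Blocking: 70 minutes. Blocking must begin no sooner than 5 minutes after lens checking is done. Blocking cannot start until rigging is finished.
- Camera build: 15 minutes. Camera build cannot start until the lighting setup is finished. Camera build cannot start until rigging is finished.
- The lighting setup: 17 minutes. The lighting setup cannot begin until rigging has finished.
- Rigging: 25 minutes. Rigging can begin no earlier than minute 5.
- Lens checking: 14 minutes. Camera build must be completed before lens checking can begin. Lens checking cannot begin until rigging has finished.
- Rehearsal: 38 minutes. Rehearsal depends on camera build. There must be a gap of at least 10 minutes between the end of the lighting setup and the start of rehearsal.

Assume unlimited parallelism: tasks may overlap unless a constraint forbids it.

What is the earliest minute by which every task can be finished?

151

After its own release at minute 5, rigging can start at minute 5 and finishes at minute 30.
After rigging (finishes minute 30), the lighting setup can start at minute 30 and finishes at minute 47.
Camera build needs all of the lighting setup (finishes minute 47); rigging (finishes minute 30). That puts its earliest start at minute 47; it finishes at 47 + 15 = minute 62.
Rehearsal has to wait for camera build (finishes minute 62); the lighting setup (finishes minute 47, plus 10-minute gap → minute 57). The latest of these is minute 62, so rehearsal runs minute 62 to 62 + 38 = minute 100.
For lens checking: camera build (finishes minute 62); rigging (finishes minute 30). Taking the maximum gives a start of minute 62, and it finishes at 62 + 14 = minute 76.
Blocking needs all of lens checking (finishes minute 76, plus 5-minute gap → minute 81); rigging (finishes minute 30). That puts its earliest start at minute 81; it finishes at 81 + 70 = minute 151.
All tasks are finished once the last one completes. Finish times: Rigging at 30, The lighting setup at 47, Camera build at 62, Lens checking at 76, Blocking at 151, Rehearsal at 100. The latest is minute 151.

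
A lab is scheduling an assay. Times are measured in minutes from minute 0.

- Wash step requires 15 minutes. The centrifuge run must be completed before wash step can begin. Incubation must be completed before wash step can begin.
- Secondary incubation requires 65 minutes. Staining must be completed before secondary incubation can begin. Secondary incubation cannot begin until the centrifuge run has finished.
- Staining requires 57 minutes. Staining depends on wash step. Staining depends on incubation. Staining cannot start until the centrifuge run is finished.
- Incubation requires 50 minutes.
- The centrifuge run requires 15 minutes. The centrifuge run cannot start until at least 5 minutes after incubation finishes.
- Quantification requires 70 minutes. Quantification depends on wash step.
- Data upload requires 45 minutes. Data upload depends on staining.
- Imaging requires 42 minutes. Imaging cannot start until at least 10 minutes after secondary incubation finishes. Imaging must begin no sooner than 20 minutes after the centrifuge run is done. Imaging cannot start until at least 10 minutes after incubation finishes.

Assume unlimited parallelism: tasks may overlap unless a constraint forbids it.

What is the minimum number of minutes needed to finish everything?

Incubation can start immediately at minute 0; it finishes at minute 50.
After incubation (finishes minute 50, plus 5-minute gap → minute 55), the centrifuge run can start at minute 55 and finishes at minute 70.
Wash step has to wait for the centrifuge run (finishes minute 70); incubation (finishes minute 50). The latest of these is minute 70, so wash step runs minute 70 to 70 + 15 = minute 85.
Quantification waits on wash step (finishes minute 85), so it starts at minute 85 and finishes at 85 + 70 = minute 155.
Staining has to wait for wash step (finishes minute 85); incubation (finishes minute 50); the centrifuge run (finishes minute 70). The latest of these is minute 85, so staining runs minute 85 to 85 + 57 = minute 142.
Data upload waits on staining (finishes minute 142), so it starts at minute 142 and finishes at 142 + 45 = minute 187.
For secondary incubation: staining (finishes minute 142); the centrifuge run (finishes minute 70). Taking the maximum gives a start of minute 142, and it finishes at 142 + 65 = minute 207.
Imaging has to wait for secondary incubation (finishes minute 207, plus 10-minute gap → minute 217); the centrifuge run (finishes minute 70, plus 20-minute gap → minute 90); incubation (finishes minute 50, plus 10-minute gap → minute 60). The latest of these is minute 217, so imaging runs minute 217 to 217 + 42 = minute 259.
All tasks are finished once the last one completes. Finish times: Incubation at 50, The centrifuge run at 70, Wash step at 85, Staining at 142, Secondary incubation at 207, Imaging at 259, Quantification at 155, Data upload at 187. The latest is minute 259.

259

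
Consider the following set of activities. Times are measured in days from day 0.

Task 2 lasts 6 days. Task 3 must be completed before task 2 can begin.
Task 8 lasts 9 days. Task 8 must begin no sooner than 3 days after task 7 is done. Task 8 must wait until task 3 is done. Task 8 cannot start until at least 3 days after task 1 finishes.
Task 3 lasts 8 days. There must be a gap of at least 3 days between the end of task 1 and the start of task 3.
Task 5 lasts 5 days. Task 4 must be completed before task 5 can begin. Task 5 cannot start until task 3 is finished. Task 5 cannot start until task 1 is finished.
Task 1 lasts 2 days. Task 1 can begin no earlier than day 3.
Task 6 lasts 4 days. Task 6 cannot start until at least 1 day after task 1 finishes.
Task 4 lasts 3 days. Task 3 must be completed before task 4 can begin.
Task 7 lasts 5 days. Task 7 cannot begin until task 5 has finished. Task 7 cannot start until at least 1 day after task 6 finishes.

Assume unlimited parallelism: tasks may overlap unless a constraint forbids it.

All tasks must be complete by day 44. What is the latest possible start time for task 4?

19

To finish by day 44, task 8 (duration 9) must start no later than day 35.
Since task 8 (must start by day 35, minus 3-day gap → day 32) depends on it, task 7 must finish by day 32. Backing off its 5-day duration gives a latest start of day 27.
Task 5 feeds into task 7 (must start by day 27); so task 5 must finish by day 27 and therefore start by day 22.
Since task 5 (must start by day 22) depends on it, task 4 must finish by day 22. Backing off its 3-day duration gives a latest start of day 19.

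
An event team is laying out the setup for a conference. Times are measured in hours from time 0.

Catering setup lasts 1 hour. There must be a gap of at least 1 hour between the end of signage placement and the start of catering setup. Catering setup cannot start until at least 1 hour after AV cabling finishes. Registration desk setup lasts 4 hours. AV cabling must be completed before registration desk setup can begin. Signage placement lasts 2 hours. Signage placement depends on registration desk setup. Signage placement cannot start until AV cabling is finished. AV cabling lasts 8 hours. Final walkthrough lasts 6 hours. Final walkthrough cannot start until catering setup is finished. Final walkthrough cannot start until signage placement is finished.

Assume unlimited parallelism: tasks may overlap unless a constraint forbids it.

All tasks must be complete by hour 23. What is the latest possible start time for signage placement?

13

To finish by hour 23, final walkthrough (duration 6) must start no later than hour 17.
Catering setup must finish before final walkthrough (must start by hour 17). With a 1-hour duration, catering setup must start by 17 − 1 = hour 16.
Signage placement feeds catering setup (must start by hour 16, minus 1-hour gap → hour 15); final walkthrough (must start by hour 17). Taking the minimum, signage placement must finish by hour 15 and start by 15 − 2 = hour 13.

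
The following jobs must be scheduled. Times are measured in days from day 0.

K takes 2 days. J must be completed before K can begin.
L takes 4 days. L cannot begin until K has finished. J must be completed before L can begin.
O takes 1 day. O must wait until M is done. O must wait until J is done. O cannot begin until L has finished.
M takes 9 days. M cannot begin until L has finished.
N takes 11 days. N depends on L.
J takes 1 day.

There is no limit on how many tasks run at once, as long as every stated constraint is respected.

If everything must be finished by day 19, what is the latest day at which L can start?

4

O must finish by day 19; it takes 1 day, so it must start by 19 − 1 = day 18.
M feeds into O (must start by day 18); so M must finish by day 18 and therefore start by day 9.
To finish by day 19, N (duration 11) must start no later than day 8.
L must finish in time for M (must start by day 9); N (must start by day 8); O (must start by day 18). The tightest is day 8, so L must start by 8 − 4 = day 4.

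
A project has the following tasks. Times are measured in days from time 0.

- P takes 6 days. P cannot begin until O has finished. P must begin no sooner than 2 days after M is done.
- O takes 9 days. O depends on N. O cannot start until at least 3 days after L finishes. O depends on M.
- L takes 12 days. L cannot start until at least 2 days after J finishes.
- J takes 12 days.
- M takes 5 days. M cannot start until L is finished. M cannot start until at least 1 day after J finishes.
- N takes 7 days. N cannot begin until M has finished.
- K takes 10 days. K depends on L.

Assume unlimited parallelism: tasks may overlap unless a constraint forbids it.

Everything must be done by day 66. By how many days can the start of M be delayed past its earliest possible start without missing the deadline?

Nothing blocks J, so it runs from day 0 to day 12.
L waits on J (finishes day 12, plus 2-day gap → day 14), so it starts at day 14 and finishes at 14 + 12 = day 26.
M cannot start until L (finishes day 26); J (finishes day 12, plus 1-day gap → day 13). The controlling bound is day 26, so M finishes at 26 + 5 = day 31.

Working backward from the deadline:
To finish by day 66, P (duration 6) must start no later than day 60.
O must finish before P (must start by day 60). With a 9-day duration, O must start by 60 − 9 = day 51.
N has to be done before O (must start by day 51). That means finishing by day 51, i.e. starting by 51 − 7 = day 44.
M has several dependents: N (must start by day 44); O (must start by day 51); P (must start by day 60, minus 2-day gap → day 58). The earliest of those limits is day 44, so M must start by 44 − 5 = day 39.
So M can start as early as day 26 and as late as day 39, giving 39 − 26 = 13 days of slack.

13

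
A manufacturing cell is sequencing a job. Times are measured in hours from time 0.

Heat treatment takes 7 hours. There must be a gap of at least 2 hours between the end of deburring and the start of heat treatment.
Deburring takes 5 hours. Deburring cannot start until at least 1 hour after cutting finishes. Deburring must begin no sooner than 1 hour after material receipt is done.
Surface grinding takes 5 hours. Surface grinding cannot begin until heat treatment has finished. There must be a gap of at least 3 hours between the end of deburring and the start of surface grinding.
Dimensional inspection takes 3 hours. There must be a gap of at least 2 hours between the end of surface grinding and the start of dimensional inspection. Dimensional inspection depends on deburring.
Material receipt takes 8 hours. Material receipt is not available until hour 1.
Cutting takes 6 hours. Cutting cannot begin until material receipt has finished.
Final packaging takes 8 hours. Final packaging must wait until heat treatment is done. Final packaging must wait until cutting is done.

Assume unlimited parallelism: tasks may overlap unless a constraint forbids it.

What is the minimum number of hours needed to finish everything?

Material receipt waits on its own release at hour 1, so it starts at hour 1 and finishes at 1 + 8 = hour 9.
Cutting cannot begin until material receipt (finishes hour 9). It runs from hour 9 to 9 + 6 = hour 15.
Deburring cannot start until cutting (finishes hour 15, plus 1-hour gap → hour 16); material receipt (finishes hour 9, plus 1-hour gap → hour 10). The controlling bound is hour 16, so deburring finishes at 16 + 5 = hour 21.
After deburring (finishes hour 21, plus 2-hour gap → hour 23), heat treatment can start at hour 23 and finishes at hour 30.
Final packaging cannot start until heat treatment (finishes hour 30); cutting (finishes hour 15). The controlling bound is hour 30, so final packaging finishes at 30 + 8 = hour 38.
Surface grinding has to wait for heat treatment (finishes hour 30); deburring (finishes hour 21, plus 3-hour gap → hour 24). The latest of these is hour 30, so surface grinding runs hour 30 to 30 + 5 = hour 35.
Dimensional inspection needs all of surface grinding (finishes hour 35, plus 2-hour gap → hour 37); deburring (finishes hour 21). That puts its earliest start at hour 37; it finishes at 37 + 3 = hour 40.
All tasks are finished once the last one completes. Finish times: Material receipt at 9, Cutting at 15, Deburring at 21, Heat treatment at 30, Surface grinding at 35, Dimensional inspection at 40, Final packaging at 38. The latest is hour 40.

40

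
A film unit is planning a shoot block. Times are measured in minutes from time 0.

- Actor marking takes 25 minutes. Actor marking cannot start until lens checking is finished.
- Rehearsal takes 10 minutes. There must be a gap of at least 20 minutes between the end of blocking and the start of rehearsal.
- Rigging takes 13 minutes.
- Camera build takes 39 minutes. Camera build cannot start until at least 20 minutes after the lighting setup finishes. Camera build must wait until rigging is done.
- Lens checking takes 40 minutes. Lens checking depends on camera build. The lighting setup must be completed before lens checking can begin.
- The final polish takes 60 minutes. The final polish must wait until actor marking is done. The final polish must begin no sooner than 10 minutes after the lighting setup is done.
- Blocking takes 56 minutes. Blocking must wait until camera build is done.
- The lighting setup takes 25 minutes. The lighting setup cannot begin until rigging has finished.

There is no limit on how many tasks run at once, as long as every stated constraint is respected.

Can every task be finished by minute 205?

No

Rigging can start immediately at minute 0; it finishes at minute 13.
The lighting setup waits on rigging (finishes minute 13), so it starts at minute 13 and finishes at 13 + 25 = minute 38.
For camera build: the lighting setup (finishes minute 38, plus 20-minute gap → minute 58); rigging (finishes minute 13). Taking the maximum gives a start of minute 58, and it finishes at 58 + 39 = minute 97.
Blocking waits on camera build (finishes minute 97), so it starts at minute 97 and finishes at 97 + 56 = minute 153.
Rehearsal waits on blocking (finishes minute 153, plus 20-minute gap → minute 173), so it starts at minute 173 and finishes at 173 + 10 = minute 183.
Lens checking cannot start until camera build (finishes minute 97); the lighting setup (finishes minute 38). The controlling bound is minute 97, so lens checking finishes at 97 + 40 = minute 137.
Actor marking waits on lens checking (finishes minute 137), so it starts at minute 137 and finishes at 137 + 25 = minute 162.
The final polish has to wait for actor marking (finishes minute 162); the lighting setup (finishes minute 38, plus 10-minute gap → minute 48). The latest of these is minute 162, so the final polish runs minute 162 to 162 + 60 = minute 222.
The earliest everything can be done is minute 222, which is after the deadline of 205, so it is not possible.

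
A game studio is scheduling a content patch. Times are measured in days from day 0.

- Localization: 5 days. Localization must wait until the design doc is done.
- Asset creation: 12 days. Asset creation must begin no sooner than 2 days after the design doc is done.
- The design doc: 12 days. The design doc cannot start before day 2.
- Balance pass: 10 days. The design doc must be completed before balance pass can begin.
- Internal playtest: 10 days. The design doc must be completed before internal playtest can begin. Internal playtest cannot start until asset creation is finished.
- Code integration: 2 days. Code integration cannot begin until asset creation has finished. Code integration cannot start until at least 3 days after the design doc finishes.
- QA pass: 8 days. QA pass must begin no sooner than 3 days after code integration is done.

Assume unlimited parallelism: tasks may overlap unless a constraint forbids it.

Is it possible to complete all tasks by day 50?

After its own release at day 2, the design doc can start at day 2 and finishes at day 14.
Localization waits on the design doc (finishes day 14), so it starts at day 14 and finishes at 14 + 5 = day 19.
Balance pass waits on the design doc (finishes day 14), so it starts at day 14 and finishes at 14 + 10 = day 24.
Asset creation waits on the design doc (finishes day 14, plus 2-day gap → day 16), so it starts at day 16 and finishes at 16 + 12 = day 28.
Internal playtest has to wait for the design doc (finishes day 14); asset creation (finishes day 28). The latest of these is day 28, so internal playtest runs day 28 to 28 + 10 = day 38.
For code integration: asset creation (finishes day 28); the design doc (finishes day 14, plus 3-day gap → day 17). Taking the maximum gives a start of day 28, and it finishes at 28 + 2 = day 30.
QA pass waits on code integration (finishes day 30, plus 3-day gap → day 33), so it starts at day 33 and finishes at 33 + 8 = day 41.
Every task is finished by day 41, which is no later than the deadline of 50, so the schedule is feasible.

Yes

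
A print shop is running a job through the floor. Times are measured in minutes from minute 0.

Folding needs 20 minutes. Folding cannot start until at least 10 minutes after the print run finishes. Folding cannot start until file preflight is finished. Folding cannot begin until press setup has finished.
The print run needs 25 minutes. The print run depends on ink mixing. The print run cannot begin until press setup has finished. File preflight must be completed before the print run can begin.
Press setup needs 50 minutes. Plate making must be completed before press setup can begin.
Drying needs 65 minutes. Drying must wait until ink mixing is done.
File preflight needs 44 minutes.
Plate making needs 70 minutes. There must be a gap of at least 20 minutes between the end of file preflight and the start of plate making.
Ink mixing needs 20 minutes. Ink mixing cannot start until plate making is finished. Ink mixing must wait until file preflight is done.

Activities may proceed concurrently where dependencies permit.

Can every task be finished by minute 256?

Yes

File preflight has no prerequisites, so it starts at minute 0 and finishes at minute 44.
Plate making waits on file preflight (finishes minute 44, plus 20-minute gap → minute 64), so it starts at minute 64 and finishes at 64 + 70 = minute 134.
After plate making (finishes minute 134), press setup can start at minute 134 and finishes at minute 184.
Ink mixing cannot start until plate making (finishes minute 134); file preflight (finishes minute 44). The controlling bound is minute 134, so ink mixing finishes at 134 + 20 = minute 154.
Drying cannot begin until ink mixing (finishes minute 154). It runs from minute 154 to 154 + 65 = minute 219.
The print run needs all of ink mixing (finishes minute 154); press setup (finishes minute 184); file preflight (finishes minute 44). That puts its earliest start at minute 184; it finishes at 184 + 25 = minute 209.
Folding needs all of the print run (finishes minute 209, plus 10-minute gap → minute 219); file preflight (finishes minute 44); press setup (finishes minute 184). That puts its earliest start at minute 219; it finishes at 219 + 20 = minute 239.
Every task is finished by minute 239, which is no later than the deadline of 256, so the schedule is feasible.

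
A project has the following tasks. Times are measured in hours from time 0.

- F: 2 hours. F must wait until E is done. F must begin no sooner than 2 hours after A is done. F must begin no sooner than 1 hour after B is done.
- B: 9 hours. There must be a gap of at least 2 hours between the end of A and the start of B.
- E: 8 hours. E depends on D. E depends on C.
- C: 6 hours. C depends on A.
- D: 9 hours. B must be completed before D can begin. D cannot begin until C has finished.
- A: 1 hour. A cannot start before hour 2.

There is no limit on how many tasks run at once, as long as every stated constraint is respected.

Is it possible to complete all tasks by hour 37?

After its own release at hour 2, A can start at hour 2 and finishes at hour 3.
C waits on A (finishes hour 3), so it starts at hour 3 and finishes at 3 + 6 = hour 9.
B cannot begin until A (finishes hour 3, plus 2-hour gap → hour 5). It runs from hour 5 to 5 + 9 = hour 14.
D has to wait for B (finishes hour 14); C (finishes hour 9). The latest of these is hour 14, so D runs hour 14 to 14 + 9 = hour 23.
E cannot start until D (finishes hour 23); C (finishes hour 9). The controlling bound is hour 23, so E finishes at 23 + 8 = hour 31.
For F: E (finishes hour 31); A (finishes hour 3, plus 2-hour gap → hour 5); B (finishes hour 14, plus 1-hour gap → hour 15). Taking the maximum gives a start of hour 31, and it finishes at 31 + 2 = hour 33.
Every task is finished by hour 33, which is no later than the deadline of 37, so the schedule is feasible.

Yes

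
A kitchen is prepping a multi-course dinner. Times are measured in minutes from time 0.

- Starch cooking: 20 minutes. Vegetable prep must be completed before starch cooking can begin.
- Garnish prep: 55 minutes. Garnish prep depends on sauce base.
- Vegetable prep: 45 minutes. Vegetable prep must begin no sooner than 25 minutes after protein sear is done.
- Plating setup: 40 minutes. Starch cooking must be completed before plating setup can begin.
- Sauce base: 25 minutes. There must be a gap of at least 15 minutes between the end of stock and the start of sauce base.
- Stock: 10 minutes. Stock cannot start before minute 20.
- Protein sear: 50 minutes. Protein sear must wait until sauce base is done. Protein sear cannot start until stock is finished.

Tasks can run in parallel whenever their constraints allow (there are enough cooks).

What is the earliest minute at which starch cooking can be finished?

210

Stock cannot begin until its own release at minute 20. It runs from minute 20 to 20 + 10 = minute 30.
Sauce base cannot begin until stock (finishes minute 30, plus 15-minute gap → minute 45). It runs from minute 45 to 45 + 25 = minute 70.
Protein sear cannot start until sauce base (finishes minute 70); stock (finishes minute 30). The controlling bound is minute 70, so protein sear finishes at 70 + 50 = minute 120.
Vegetable prep cannot begin until protein sear (finishes minute 120, plus 25-minute gap → minute 145). It runs from minute 145 to 145 + 45 = minute 190.
Starch cooking cannot begin until vegetable prep (finishes minute 190). It runs from minute 190 to 190 + 20 = minute 210.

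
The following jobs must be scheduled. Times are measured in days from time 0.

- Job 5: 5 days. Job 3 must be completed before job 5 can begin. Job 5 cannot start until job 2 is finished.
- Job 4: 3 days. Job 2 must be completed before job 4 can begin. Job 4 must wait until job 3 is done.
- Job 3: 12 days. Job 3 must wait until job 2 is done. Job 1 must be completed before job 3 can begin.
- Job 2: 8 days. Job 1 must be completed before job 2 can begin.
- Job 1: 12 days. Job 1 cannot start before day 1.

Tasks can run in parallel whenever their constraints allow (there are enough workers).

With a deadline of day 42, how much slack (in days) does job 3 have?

4

After its own release at day 1, job 1 can start at day 1 and finishes at day 13.
Job 2 waits on job 1 (finishes day 13), so it starts at day 13 and finishes at 13 + 8 = day 21.
Job 3 needs all of job 2 (finishes day 21); job 1 (finishes day 13). That puts its earliest start at day 21; it finishes at 21 + 12 = day 33.

Working backward from the deadline:
Nothing follows job 4; the deadline of day 42 is its only limit. It must start by 42 − 3 = day 39.
Job 5 has no dependents, so it just needs to finish by day 42. Starting by 42 − 5 = day 37 achieves that.
Job 3 has several dependents: job 4 (must start by day 39); job 5 (must start by day 37). The earliest of those limits is day 37, so job 3 must start by 37 − 12 = day 25.
So job 3 can start as early as day 21 and as late as day 25, giving 25 − 21 = 4 days of slack.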